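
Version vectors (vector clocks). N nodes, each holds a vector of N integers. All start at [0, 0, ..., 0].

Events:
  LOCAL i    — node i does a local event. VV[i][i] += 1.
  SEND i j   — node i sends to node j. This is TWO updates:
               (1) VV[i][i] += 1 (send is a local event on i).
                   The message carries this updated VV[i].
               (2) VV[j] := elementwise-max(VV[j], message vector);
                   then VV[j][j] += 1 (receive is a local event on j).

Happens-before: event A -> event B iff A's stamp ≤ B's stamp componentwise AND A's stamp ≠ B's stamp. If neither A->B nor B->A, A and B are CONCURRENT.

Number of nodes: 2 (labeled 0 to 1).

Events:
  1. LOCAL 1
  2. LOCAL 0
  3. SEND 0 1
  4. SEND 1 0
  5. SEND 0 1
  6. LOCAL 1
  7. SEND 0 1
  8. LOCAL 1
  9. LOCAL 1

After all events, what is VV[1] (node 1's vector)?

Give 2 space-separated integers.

Answer: 5 8

Derivation:
Initial: VV[0]=[0, 0]
Initial: VV[1]=[0, 0]
Event 1: LOCAL 1: VV[1][1]++ -> VV[1]=[0, 1]
Event 2: LOCAL 0: VV[0][0]++ -> VV[0]=[1, 0]
Event 3: SEND 0->1: VV[0][0]++ -> VV[0]=[2, 0], msg_vec=[2, 0]; VV[1]=max(VV[1],msg_vec) then VV[1][1]++ -> VV[1]=[2, 2]
Event 4: SEND 1->0: VV[1][1]++ -> VV[1]=[2, 3], msg_vec=[2, 3]; VV[0]=max(VV[0],msg_vec) then VV[0][0]++ -> VV[0]=[3, 3]
Event 5: SEND 0->1: VV[0][0]++ -> VV[0]=[4, 3], msg_vec=[4, 3]; VV[1]=max(VV[1],msg_vec) then VV[1][1]++ -> VV[1]=[4, 4]
Event 6: LOCAL 1: VV[1][1]++ -> VV[1]=[4, 5]
Event 7: SEND 0->1: VV[0][0]++ -> VV[0]=[5, 3], msg_vec=[5, 3]; VV[1]=max(VV[1],msg_vec) then VV[1][1]++ -> VV[1]=[5, 6]
Event 8: LOCAL 1: VV[1][1]++ -> VV[1]=[5, 7]
Event 9: LOCAL 1: VV[1][1]++ -> VV[1]=[5, 8]
Final vectors: VV[0]=[5, 3]; VV[1]=[5, 8]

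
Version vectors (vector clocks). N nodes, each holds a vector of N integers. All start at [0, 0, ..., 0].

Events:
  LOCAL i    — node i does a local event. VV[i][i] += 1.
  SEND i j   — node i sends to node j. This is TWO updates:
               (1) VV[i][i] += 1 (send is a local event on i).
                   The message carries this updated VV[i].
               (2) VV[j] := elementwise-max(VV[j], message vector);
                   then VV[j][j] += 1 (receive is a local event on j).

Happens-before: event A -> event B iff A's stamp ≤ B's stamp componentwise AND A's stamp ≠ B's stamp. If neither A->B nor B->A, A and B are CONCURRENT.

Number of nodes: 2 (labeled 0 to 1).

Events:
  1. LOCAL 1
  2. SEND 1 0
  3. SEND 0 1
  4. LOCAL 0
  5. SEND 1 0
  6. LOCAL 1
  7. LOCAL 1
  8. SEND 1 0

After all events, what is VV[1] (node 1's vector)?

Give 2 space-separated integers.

Initial: VV[0]=[0, 0]
Initial: VV[1]=[0, 0]
Event 1: LOCAL 1: VV[1][1]++ -> VV[1]=[0, 1]
Event 2: SEND 1->0: VV[1][1]++ -> VV[1]=[0, 2], msg_vec=[0, 2]; VV[0]=max(VV[0],msg_vec) then VV[0][0]++ -> VV[0]=[1, 2]
Event 3: SEND 0->1: VV[0][0]++ -> VV[0]=[2, 2], msg_vec=[2, 2]; VV[1]=max(VV[1],msg_vec) then VV[1][1]++ -> VV[1]=[2, 3]
Event 4: LOCAL 0: VV[0][0]++ -> VV[0]=[3, 2]
Event 5: SEND 1->0: VV[1][1]++ -> VV[1]=[2, 4], msg_vec=[2, 4]; VV[0]=max(VV[0],msg_vec) then VV[0][0]++ -> VV[0]=[4, 4]
Event 6: LOCAL 1: VV[1][1]++ -> VV[1]=[2, 5]
Event 7: LOCAL 1: VV[1][1]++ -> VV[1]=[2, 6]
Event 8: SEND 1->0: VV[1][1]++ -> VV[1]=[2, 7], msg_vec=[2, 7]; VV[0]=max(VV[0],msg_vec) then VV[0][0]++ -> VV[0]=[5, 7]
Final vectors: VV[0]=[5, 7]; VV[1]=[2, 7]

Answer: 2 7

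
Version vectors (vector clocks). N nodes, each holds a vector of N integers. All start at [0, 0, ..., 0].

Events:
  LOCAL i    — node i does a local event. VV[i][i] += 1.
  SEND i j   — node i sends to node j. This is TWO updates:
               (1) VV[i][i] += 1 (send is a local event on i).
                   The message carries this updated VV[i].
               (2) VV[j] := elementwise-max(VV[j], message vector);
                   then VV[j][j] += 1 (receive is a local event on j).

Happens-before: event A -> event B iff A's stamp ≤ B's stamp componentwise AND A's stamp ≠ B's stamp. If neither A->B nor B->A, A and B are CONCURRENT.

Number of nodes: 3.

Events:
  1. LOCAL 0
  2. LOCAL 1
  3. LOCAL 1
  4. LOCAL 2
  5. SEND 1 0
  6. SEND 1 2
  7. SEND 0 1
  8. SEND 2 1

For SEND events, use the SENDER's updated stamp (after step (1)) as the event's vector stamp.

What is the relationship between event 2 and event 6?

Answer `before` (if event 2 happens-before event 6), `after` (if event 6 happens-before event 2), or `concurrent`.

Answer: before

Derivation:
Initial: VV[0]=[0, 0, 0]
Initial: VV[1]=[0, 0, 0]
Initial: VV[2]=[0, 0, 0]
Event 1: LOCAL 0: VV[0][0]++ -> VV[0]=[1, 0, 0]
Event 2: LOCAL 1: VV[1][1]++ -> VV[1]=[0, 1, 0]
Event 3: LOCAL 1: VV[1][1]++ -> VV[1]=[0, 2, 0]
Event 4: LOCAL 2: VV[2][2]++ -> VV[2]=[0, 0, 1]
Event 5: SEND 1->0: VV[1][1]++ -> VV[1]=[0, 3, 0], msg_vec=[0, 3, 0]; VV[0]=max(VV[0],msg_vec) then VV[0][0]++ -> VV[0]=[2, 3, 0]
Event 6: SEND 1->2: VV[1][1]++ -> VV[1]=[0, 4, 0], msg_vec=[0, 4, 0]; VV[2]=max(VV[2],msg_vec) then VV[2][2]++ -> VV[2]=[0, 4, 2]
Event 7: SEND 0->1: VV[0][0]++ -> VV[0]=[3, 3, 0], msg_vec=[3, 3, 0]; VV[1]=max(VV[1],msg_vec) then VV[1][1]++ -> VV[1]=[3, 5, 0]
Event 8: SEND 2->1: VV[2][2]++ -> VV[2]=[0, 4, 3], msg_vec=[0, 4, 3]; VV[1]=max(VV[1],msg_vec) then VV[1][1]++ -> VV[1]=[3, 6, 3]
Event 2 stamp: [0, 1, 0]
Event 6 stamp: [0, 4, 0]
[0, 1, 0] <= [0, 4, 0]? True
[0, 4, 0] <= [0, 1, 0]? False
Relation: before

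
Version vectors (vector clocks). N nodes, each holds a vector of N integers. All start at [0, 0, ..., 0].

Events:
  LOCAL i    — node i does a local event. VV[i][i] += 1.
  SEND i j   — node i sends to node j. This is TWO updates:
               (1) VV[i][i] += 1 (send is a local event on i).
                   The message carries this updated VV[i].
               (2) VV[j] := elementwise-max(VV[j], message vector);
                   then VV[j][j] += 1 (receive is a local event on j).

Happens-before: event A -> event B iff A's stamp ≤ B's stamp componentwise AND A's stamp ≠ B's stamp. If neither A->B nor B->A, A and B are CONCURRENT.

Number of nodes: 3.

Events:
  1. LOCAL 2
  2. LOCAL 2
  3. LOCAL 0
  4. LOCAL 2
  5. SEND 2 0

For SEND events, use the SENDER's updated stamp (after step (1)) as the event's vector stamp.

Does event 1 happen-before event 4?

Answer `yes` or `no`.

Answer: yes

Derivation:
Initial: VV[0]=[0, 0, 0]
Initial: VV[1]=[0, 0, 0]
Initial: VV[2]=[0, 0, 0]
Event 1: LOCAL 2: VV[2][2]++ -> VV[2]=[0, 0, 1]
Event 2: LOCAL 2: VV[2][2]++ -> VV[2]=[0, 0, 2]
Event 3: LOCAL 0: VV[0][0]++ -> VV[0]=[1, 0, 0]
Event 4: LOCAL 2: VV[2][2]++ -> VV[2]=[0, 0, 3]
Event 5: SEND 2->0: VV[2][2]++ -> VV[2]=[0, 0, 4], msg_vec=[0, 0, 4]; VV[0]=max(VV[0],msg_vec) then VV[0][0]++ -> VV[0]=[2, 0, 4]
Event 1 stamp: [0, 0, 1]
Event 4 stamp: [0, 0, 3]
[0, 0, 1] <= [0, 0, 3]? True. Equal? False. Happens-before: True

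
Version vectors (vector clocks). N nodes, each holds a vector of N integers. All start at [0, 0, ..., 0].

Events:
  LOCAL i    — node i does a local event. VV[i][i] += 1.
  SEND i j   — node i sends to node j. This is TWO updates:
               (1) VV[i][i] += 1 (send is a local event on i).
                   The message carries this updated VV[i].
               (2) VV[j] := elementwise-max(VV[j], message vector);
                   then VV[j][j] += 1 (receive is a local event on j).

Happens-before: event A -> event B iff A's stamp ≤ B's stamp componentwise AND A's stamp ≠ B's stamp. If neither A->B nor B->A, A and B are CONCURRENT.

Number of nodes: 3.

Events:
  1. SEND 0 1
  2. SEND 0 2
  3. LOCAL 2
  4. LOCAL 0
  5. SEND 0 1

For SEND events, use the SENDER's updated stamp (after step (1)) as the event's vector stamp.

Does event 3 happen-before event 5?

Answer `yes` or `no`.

Initial: VV[0]=[0, 0, 0]
Initial: VV[1]=[0, 0, 0]
Initial: VV[2]=[0, 0, 0]
Event 1: SEND 0->1: VV[0][0]++ -> VV[0]=[1, 0, 0], msg_vec=[1, 0, 0]; VV[1]=max(VV[1],msg_vec) then VV[1][1]++ -> VV[1]=[1, 1, 0]
Event 2: SEND 0->2: VV[0][0]++ -> VV[0]=[2, 0, 0], msg_vec=[2, 0, 0]; VV[2]=max(VV[2],msg_vec) then VV[2][2]++ -> VV[2]=[2, 0, 1]
Event 3: LOCAL 2: VV[2][2]++ -> VV[2]=[2, 0, 2]
Event 4: LOCAL 0: VV[0][0]++ -> VV[0]=[3, 0, 0]
Event 5: SEND 0->1: VV[0][0]++ -> VV[0]=[4, 0, 0], msg_vec=[4, 0, 0]; VV[1]=max(VV[1],msg_vec) then VV[1][1]++ -> VV[1]=[4, 2, 0]
Event 3 stamp: [2, 0, 2]
Event 5 stamp: [4, 0, 0]
[2, 0, 2] <= [4, 0, 0]? False. Equal? False. Happens-before: False

Answer: no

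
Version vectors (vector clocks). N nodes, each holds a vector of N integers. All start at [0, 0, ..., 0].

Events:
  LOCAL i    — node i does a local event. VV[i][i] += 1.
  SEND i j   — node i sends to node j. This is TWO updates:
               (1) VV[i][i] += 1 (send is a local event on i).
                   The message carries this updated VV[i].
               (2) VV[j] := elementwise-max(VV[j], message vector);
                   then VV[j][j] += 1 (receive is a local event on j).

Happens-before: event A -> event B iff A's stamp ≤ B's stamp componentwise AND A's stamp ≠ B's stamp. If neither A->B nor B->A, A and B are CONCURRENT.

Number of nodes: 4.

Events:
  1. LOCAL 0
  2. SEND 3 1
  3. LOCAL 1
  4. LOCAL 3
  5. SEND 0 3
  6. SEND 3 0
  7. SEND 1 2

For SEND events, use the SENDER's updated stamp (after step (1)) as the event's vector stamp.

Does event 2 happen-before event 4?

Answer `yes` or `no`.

Initial: VV[0]=[0, 0, 0, 0]
Initial: VV[1]=[0, 0, 0, 0]
Initial: VV[2]=[0, 0, 0, 0]
Initial: VV[3]=[0, 0, 0, 0]
Event 1: LOCAL 0: VV[0][0]++ -> VV[0]=[1, 0, 0, 0]
Event 2: SEND 3->1: VV[3][3]++ -> VV[3]=[0, 0, 0, 1], msg_vec=[0, 0, 0, 1]; VV[1]=max(VV[1],msg_vec) then VV[1][1]++ -> VV[1]=[0, 1, 0, 1]
Event 3: LOCAL 1: VV[1][1]++ -> VV[1]=[0, 2, 0, 1]
Event 4: LOCAL 3: VV[3][3]++ -> VV[3]=[0, 0, 0, 2]
Event 5: SEND 0->3: VV[0][0]++ -> VV[0]=[2, 0, 0, 0], msg_vec=[2, 0, 0, 0]; VV[3]=max(VV[3],msg_vec) then VV[3][3]++ -> VV[3]=[2, 0, 0, 3]
Event 6: SEND 3->0: VV[3][3]++ -> VV[3]=[2, 0, 0, 4], msg_vec=[2, 0, 0, 4]; VV[0]=max(VV[0],msg_vec) then VV[0][0]++ -> VV[0]=[3, 0, 0, 4]
Event 7: SEND 1->2: VV[1][1]++ -> VV[1]=[0, 3, 0, 1], msg_vec=[0, 3, 0, 1]; VV[2]=max(VV[2],msg_vec) then VV[2][2]++ -> VV[2]=[0, 3, 1, 1]
Event 2 stamp: [0, 0, 0, 1]
Event 4 stamp: [0, 0, 0, 2]
[0, 0, 0, 1] <= [0, 0, 0, 2]? True. Equal? False. Happens-before: True

Answer: yes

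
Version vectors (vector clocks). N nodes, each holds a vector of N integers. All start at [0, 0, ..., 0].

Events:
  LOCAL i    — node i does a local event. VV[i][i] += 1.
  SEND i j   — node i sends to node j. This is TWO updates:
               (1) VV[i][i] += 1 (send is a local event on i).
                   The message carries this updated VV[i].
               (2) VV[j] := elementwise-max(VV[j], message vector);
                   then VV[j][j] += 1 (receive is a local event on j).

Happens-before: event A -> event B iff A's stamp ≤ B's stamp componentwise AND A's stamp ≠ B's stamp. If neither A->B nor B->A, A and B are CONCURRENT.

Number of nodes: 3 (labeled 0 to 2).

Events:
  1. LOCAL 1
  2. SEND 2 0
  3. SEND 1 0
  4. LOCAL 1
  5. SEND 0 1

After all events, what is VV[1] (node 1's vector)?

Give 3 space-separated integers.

Initial: VV[0]=[0, 0, 0]
Initial: VV[1]=[0, 0, 0]
Initial: VV[2]=[0, 0, 0]
Event 1: LOCAL 1: VV[1][1]++ -> VV[1]=[0, 1, 0]
Event 2: SEND 2->0: VV[2][2]++ -> VV[2]=[0, 0, 1], msg_vec=[0, 0, 1]; VV[0]=max(VV[0],msg_vec) then VV[0][0]++ -> VV[0]=[1, 0, 1]
Event 3: SEND 1->0: VV[1][1]++ -> VV[1]=[0, 2, 0], msg_vec=[0, 2, 0]; VV[0]=max(VV[0],msg_vec) then VV[0][0]++ -> VV[0]=[2, 2, 1]
Event 4: LOCAL 1: VV[1][1]++ -> VV[1]=[0, 3, 0]
Event 5: SEND 0->1: VV[0][0]++ -> VV[0]=[3, 2, 1], msg_vec=[3, 2, 1]; VV[1]=max(VV[1],msg_vec) then VV[1][1]++ -> VV[1]=[3, 4, 1]
Final vectors: VV[0]=[3, 2, 1]; VV[1]=[3, 4, 1]; VV[2]=[0, 0, 1]

Answer: 3 4 1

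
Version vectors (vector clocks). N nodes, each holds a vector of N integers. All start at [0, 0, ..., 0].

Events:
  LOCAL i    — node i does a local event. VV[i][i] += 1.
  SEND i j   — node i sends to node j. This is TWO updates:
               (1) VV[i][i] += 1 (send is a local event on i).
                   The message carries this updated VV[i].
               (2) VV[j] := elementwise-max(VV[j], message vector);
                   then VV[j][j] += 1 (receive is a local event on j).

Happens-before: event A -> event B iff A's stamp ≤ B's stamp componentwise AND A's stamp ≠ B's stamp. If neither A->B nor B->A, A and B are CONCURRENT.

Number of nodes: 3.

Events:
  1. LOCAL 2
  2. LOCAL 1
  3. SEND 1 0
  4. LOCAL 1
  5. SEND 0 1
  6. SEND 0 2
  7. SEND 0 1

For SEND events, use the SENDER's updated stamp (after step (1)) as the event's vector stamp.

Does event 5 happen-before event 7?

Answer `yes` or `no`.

Answer: yes

Derivation:
Initial: VV[0]=[0, 0, 0]
Initial: VV[1]=[0, 0, 0]
Initial: VV[2]=[0, 0, 0]
Event 1: LOCAL 2: VV[2][2]++ -> VV[2]=[0, 0, 1]
Event 2: LOCAL 1: VV[1][1]++ -> VV[1]=[0, 1, 0]
Event 3: SEND 1->0: VV[1][1]++ -> VV[1]=[0, 2, 0], msg_vec=[0, 2, 0]; VV[0]=max(VV[0],msg_vec) then VV[0][0]++ -> VV[0]=[1, 2, 0]
Event 4: LOCAL 1: VV[1][1]++ -> VV[1]=[0, 3, 0]
Event 5: SEND 0->1: VV[0][0]++ -> VV[0]=[2, 2, 0], msg_vec=[2, 2, 0]; VV[1]=max(VV[1],msg_vec) then VV[1][1]++ -> VV[1]=[2, 4, 0]
Event 6: SEND 0->2: VV[0][0]++ -> VV[0]=[3, 2, 0], msg_vec=[3, 2, 0]; VV[2]=max(VV[2],msg_vec) then VV[2][2]++ -> VV[2]=[3, 2, 2]
Event 7: SEND 0->1: VV[0][0]++ -> VV[0]=[4, 2, 0], msg_vec=[4, 2, 0]; VV[1]=max(VV[1],msg_vec) then VV[1][1]++ -> VV[1]=[4, 5, 0]
Event 5 stamp: [2, 2, 0]
Event 7 stamp: [4, 2, 0]
[2, 2, 0] <= [4, 2, 0]? True. Equal? False. Happens-before: True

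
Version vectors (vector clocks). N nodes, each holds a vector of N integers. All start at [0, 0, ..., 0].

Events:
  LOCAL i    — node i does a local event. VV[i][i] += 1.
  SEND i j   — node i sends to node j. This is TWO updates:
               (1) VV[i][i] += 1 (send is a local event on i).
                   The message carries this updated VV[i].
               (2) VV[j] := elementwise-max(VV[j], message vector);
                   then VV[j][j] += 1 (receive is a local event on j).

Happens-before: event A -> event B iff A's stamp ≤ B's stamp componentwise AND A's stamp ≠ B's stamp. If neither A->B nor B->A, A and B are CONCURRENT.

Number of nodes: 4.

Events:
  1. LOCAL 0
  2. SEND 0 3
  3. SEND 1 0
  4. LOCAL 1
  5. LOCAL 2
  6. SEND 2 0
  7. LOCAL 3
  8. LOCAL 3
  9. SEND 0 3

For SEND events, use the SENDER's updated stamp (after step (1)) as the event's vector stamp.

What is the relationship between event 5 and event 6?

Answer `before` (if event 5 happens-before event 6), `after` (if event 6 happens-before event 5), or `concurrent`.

Initial: VV[0]=[0, 0, 0, 0]
Initial: VV[1]=[0, 0, 0, 0]
Initial: VV[2]=[0, 0, 0, 0]
Initial: VV[3]=[0, 0, 0, 0]
Event 1: LOCAL 0: VV[0][0]++ -> VV[0]=[1, 0, 0, 0]
Event 2: SEND 0->3: VV[0][0]++ -> VV[0]=[2, 0, 0, 0], msg_vec=[2, 0, 0, 0]; VV[3]=max(VV[3],msg_vec) then VV[3][3]++ -> VV[3]=[2, 0, 0, 1]
Event 3: SEND 1->0: VV[1][1]++ -> VV[1]=[0, 1, 0, 0], msg_vec=[0, 1, 0, 0]; VV[0]=max(VV[0],msg_vec) then VV[0][0]++ -> VV[0]=[3, 1, 0, 0]
Event 4: LOCAL 1: VV[1][1]++ -> VV[1]=[0, 2, 0, 0]
Event 5: LOCAL 2: VV[2][2]++ -> VV[2]=[0, 0, 1, 0]
Event 6: SEND 2->0: VV[2][2]++ -> VV[2]=[0, 0, 2, 0], msg_vec=[0, 0, 2, 0]; VV[0]=max(VV[0],msg_vec) then VV[0][0]++ -> VV[0]=[4, 1, 2, 0]
Event 7: LOCAL 3: VV[3][3]++ -> VV[3]=[2, 0, 0, 2]
Event 8: LOCAL 3: VV[3][3]++ -> VV[3]=[2, 0, 0, 3]
Event 9: SEND 0->3: VV[0][0]++ -> VV[0]=[5, 1, 2, 0], msg_vec=[5, 1, 2, 0]; VV[3]=max(VV[3],msg_vec) then VV[3][3]++ -> VV[3]=[5, 1, 2, 4]
Event 5 stamp: [0, 0, 1, 0]
Event 6 stamp: [0, 0, 2, 0]
[0, 0, 1, 0] <= [0, 0, 2, 0]? True
[0, 0, 2, 0] <= [0, 0, 1, 0]? False
Relation: before

Answer: before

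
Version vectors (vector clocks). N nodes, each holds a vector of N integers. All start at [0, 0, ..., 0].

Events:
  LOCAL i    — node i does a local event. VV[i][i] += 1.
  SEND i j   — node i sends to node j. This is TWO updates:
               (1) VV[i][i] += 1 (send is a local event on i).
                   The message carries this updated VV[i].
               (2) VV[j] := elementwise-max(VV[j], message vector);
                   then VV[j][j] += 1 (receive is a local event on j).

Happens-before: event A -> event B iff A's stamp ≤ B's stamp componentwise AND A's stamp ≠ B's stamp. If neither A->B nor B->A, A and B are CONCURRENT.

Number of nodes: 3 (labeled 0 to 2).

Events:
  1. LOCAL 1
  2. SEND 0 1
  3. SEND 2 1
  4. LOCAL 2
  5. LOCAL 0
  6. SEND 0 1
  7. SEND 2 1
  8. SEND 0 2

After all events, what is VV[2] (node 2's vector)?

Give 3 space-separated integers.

Answer: 4 0 4

Derivation:
Initial: VV[0]=[0, 0, 0]
Initial: VV[1]=[0, 0, 0]
Initial: VV[2]=[0, 0, 0]
Event 1: LOCAL 1: VV[1][1]++ -> VV[1]=[0, 1, 0]
Event 2: SEND 0->1: VV[0][0]++ -> VV[0]=[1, 0, 0], msg_vec=[1, 0, 0]; VV[1]=max(VV[1],msg_vec) then VV[1][1]++ -> VV[1]=[1, 2, 0]
Event 3: SEND 2->1: VV[2][2]++ -> VV[2]=[0, 0, 1], msg_vec=[0, 0, 1]; VV[1]=max(VV[1],msg_vec) then VV[1][1]++ -> VV[1]=[1, 3, 1]
Event 4: LOCAL 2: VV[2][2]++ -> VV[2]=[0, 0, 2]
Event 5: LOCAL 0: VV[0][0]++ -> VV[0]=[2, 0, 0]
Event 6: SEND 0->1: VV[0][0]++ -> VV[0]=[3, 0, 0], msg_vec=[3, 0, 0]; VV[1]=max(VV[1],msg_vec) then VV[1][1]++ -> VV[1]=[3, 4, 1]
Event 7: SEND 2->1: VV[2][2]++ -> VV[2]=[0, 0, 3], msg_vec=[0, 0, 3]; VV[1]=max(VV[1],msg_vec) then VV[1][1]++ -> VV[1]=[3, 5, 3]
Event 8: SEND 0->2: VV[0][0]++ -> VV[0]=[4, 0, 0], msg_vec=[4, 0, 0]; VV[2]=max(VV[2],msg_vec) then VV[2][2]++ -> VV[2]=[4, 0, 4]
Final vectors: VV[0]=[4, 0, 0]; VV[1]=[3, 5, 3]; VV[2]=[4, 0, 4]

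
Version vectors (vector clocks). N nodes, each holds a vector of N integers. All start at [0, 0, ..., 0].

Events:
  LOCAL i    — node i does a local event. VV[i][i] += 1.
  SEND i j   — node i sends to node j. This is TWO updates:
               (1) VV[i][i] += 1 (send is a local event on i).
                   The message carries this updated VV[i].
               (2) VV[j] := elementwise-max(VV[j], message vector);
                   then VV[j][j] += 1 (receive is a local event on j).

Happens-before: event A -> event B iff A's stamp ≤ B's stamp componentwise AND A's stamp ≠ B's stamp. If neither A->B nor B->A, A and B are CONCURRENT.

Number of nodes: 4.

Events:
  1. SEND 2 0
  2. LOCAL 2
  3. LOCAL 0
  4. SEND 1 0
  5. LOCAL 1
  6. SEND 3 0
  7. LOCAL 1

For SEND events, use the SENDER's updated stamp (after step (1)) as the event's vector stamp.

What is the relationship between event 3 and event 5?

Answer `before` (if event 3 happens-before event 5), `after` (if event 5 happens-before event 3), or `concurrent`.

Answer: concurrent

Derivation:
Initial: VV[0]=[0, 0, 0, 0]
Initial: VV[1]=[0, 0, 0, 0]
Initial: VV[2]=[0, 0, 0, 0]
Initial: VV[3]=[0, 0, 0, 0]
Event 1: SEND 2->0: VV[2][2]++ -> VV[2]=[0, 0, 1, 0], msg_vec=[0, 0, 1, 0]; VV[0]=max(VV[0],msg_vec) then VV[0][0]++ -> VV[0]=[1, 0, 1, 0]
Event 2: LOCAL 2: VV[2][2]++ -> VV[2]=[0, 0, 2, 0]
Event 3: LOCAL 0: VV[0][0]++ -> VV[0]=[2, 0, 1, 0]
Event 4: SEND 1->0: VV[1][1]++ -> VV[1]=[0, 1, 0, 0], msg_vec=[0, 1, 0, 0]; VV[0]=max(VV[0],msg_vec) then VV[0][0]++ -> VV[0]=[3, 1, 1, 0]
Event 5: LOCAL 1: VV[1][1]++ -> VV[1]=[0, 2, 0, 0]
Event 6: SEND 3->0: VV[3][3]++ -> VV[3]=[0, 0, 0, 1], msg_vec=[0, 0, 0, 1]; VV[0]=max(VV[0],msg_vec) then VV[0][0]++ -> VV[0]=[4, 1, 1, 1]
Event 7: LOCAL 1: VV[1][1]++ -> VV[1]=[0, 3, 0, 0]
Event 3 stamp: [2, 0, 1, 0]
Event 5 stamp: [0, 2, 0, 0]
[2, 0, 1, 0] <= [0, 2, 0, 0]? False
[0, 2, 0, 0] <= [2, 0, 1, 0]? False
Relation: concurrent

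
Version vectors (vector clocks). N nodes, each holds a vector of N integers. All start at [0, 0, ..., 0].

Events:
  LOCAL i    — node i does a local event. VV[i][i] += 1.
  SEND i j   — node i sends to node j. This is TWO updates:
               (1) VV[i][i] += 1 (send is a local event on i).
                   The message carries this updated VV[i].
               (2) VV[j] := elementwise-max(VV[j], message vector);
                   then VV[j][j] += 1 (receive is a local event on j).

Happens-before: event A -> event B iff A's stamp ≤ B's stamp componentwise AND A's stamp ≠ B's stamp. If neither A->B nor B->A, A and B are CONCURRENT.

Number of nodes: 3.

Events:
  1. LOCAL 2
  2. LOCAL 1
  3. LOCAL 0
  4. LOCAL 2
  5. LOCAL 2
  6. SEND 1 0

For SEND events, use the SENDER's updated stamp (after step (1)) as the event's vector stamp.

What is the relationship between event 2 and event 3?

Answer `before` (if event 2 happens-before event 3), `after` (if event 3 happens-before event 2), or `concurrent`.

Initial: VV[0]=[0, 0, 0]
Initial: VV[1]=[0, 0, 0]
Initial: VV[2]=[0, 0, 0]
Event 1: LOCAL 2: VV[2][2]++ -> VV[2]=[0, 0, 1]
Event 2: LOCAL 1: VV[1][1]++ -> VV[1]=[0, 1, 0]
Event 3: LOCAL 0: VV[0][0]++ -> VV[0]=[1, 0, 0]
Event 4: LOCAL 2: VV[2][2]++ -> VV[2]=[0, 0, 2]
Event 5: LOCAL 2: VV[2][2]++ -> VV[2]=[0, 0, 3]
Event 6: SEND 1->0: VV[1][1]++ -> VV[1]=[0, 2, 0], msg_vec=[0, 2, 0]; VV[0]=max(VV[0],msg_vec) then VV[0][0]++ -> VV[0]=[2, 2, 0]
Event 2 stamp: [0, 1, 0]
Event 3 stamp: [1, 0, 0]
[0, 1, 0] <= [1, 0, 0]? False
[1, 0, 0] <= [0, 1, 0]? False
Relation: concurrent

Answer: concurrent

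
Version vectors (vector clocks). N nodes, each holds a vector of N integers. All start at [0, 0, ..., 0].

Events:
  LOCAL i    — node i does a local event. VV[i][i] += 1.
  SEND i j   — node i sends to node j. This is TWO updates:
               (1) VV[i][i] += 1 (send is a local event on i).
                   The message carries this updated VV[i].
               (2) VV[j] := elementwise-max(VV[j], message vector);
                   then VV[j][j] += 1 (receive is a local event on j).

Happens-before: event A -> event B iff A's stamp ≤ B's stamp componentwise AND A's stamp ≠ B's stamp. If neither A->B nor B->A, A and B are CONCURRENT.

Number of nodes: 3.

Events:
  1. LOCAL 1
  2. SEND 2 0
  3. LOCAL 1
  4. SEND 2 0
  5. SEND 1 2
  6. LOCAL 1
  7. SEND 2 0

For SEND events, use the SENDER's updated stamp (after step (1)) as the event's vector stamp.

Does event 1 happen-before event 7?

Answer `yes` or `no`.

Answer: yes

Derivation:
Initial: VV[0]=[0, 0, 0]
Initial: VV[1]=[0, 0, 0]
Initial: VV[2]=[0, 0, 0]
Event 1: LOCAL 1: VV[1][1]++ -> VV[1]=[0, 1, 0]
Event 2: SEND 2->0: VV[2][2]++ -> VV[2]=[0, 0, 1], msg_vec=[0, 0, 1]; VV[0]=max(VV[0],msg_vec) then VV[0][0]++ -> VV[0]=[1, 0, 1]
Event 3: LOCAL 1: VV[1][1]++ -> VV[1]=[0, 2, 0]
Event 4: SEND 2->0: VV[2][2]++ -> VV[2]=[0, 0, 2], msg_vec=[0, 0, 2]; VV[0]=max(VV[0],msg_vec) then VV[0][0]++ -> VV[0]=[2, 0, 2]
Event 5: SEND 1->2: VV[1][1]++ -> VV[1]=[0, 3, 0], msg_vec=[0, 3, 0]; VV[2]=max(VV[2],msg_vec) then VV[2][2]++ -> VV[2]=[0, 3, 3]
Event 6: LOCAL 1: VV[1][1]++ -> VV[1]=[0, 4, 0]
Event 7: SEND 2->0: VV[2][2]++ -> VV[2]=[0, 3, 4], msg_vec=[0, 3, 4]; VV[0]=max(VV[0],msg_vec) then VV[0][0]++ -> VV[0]=[3, 3, 4]
Event 1 stamp: [0, 1, 0]
Event 7 stamp: [0, 3, 4]
[0, 1, 0] <= [0, 3, 4]? True. Equal? False. Happens-before: True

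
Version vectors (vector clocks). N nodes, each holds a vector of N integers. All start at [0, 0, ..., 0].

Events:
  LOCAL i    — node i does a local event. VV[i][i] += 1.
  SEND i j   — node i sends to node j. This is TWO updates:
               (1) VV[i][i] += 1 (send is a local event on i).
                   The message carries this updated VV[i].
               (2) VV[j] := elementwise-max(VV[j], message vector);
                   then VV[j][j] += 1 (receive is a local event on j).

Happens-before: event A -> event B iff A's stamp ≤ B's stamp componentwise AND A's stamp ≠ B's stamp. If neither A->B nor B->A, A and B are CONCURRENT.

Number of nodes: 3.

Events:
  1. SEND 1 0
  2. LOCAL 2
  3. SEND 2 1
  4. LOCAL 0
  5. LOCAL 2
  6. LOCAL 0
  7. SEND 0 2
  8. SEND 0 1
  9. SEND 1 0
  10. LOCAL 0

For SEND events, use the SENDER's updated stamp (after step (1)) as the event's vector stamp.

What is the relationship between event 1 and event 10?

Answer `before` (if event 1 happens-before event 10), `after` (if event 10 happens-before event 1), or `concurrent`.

Answer: before

Derivation:
Initial: VV[0]=[0, 0, 0]
Initial: VV[1]=[0, 0, 0]
Initial: VV[2]=[0, 0, 0]
Event 1: SEND 1->0: VV[1][1]++ -> VV[1]=[0, 1, 0], msg_vec=[0, 1, 0]; VV[0]=max(VV[0],msg_vec) then VV[0][0]++ -> VV[0]=[1, 1, 0]
Event 2: LOCAL 2: VV[2][2]++ -> VV[2]=[0, 0, 1]
Event 3: SEND 2->1: VV[2][2]++ -> VV[2]=[0, 0, 2], msg_vec=[0, 0, 2]; VV[1]=max(VV[1],msg_vec) then VV[1][1]++ -> VV[1]=[0, 2, 2]
Event 4: LOCAL 0: VV[0][0]++ -> VV[0]=[2, 1, 0]
Event 5: LOCAL 2: VV[2][2]++ -> VV[2]=[0, 0, 3]
Event 6: LOCAL 0: VV[0][0]++ -> VV[0]=[3, 1, 0]
Event 7: SEND 0->2: VV[0][0]++ -> VV[0]=[4, 1, 0], msg_vec=[4, 1, 0]; VV[2]=max(VV[2],msg_vec) then VV[2][2]++ -> VV[2]=[4, 1, 4]
Event 8: SEND 0->1: VV[0][0]++ -> VV[0]=[5, 1, 0], msg_vec=[5, 1, 0]; VV[1]=max(VV[1],msg_vec) then VV[1][1]++ -> VV[1]=[5, 3, 2]
Event 9: SEND 1->0: VV[1][1]++ -> VV[1]=[5, 4, 2], msg_vec=[5, 4, 2]; VV[0]=max(VV[0],msg_vec) then VV[0][0]++ -> VV[0]=[6, 4, 2]
Event 10: LOCAL 0: VV[0][0]++ -> VV[0]=[7, 4, 2]
Event 1 stamp: [0, 1, 0]
Event 10 stamp: [7, 4, 2]
[0, 1, 0] <= [7, 4, 2]? True
[7, 4, 2] <= [0, 1, 0]? False
Relation: before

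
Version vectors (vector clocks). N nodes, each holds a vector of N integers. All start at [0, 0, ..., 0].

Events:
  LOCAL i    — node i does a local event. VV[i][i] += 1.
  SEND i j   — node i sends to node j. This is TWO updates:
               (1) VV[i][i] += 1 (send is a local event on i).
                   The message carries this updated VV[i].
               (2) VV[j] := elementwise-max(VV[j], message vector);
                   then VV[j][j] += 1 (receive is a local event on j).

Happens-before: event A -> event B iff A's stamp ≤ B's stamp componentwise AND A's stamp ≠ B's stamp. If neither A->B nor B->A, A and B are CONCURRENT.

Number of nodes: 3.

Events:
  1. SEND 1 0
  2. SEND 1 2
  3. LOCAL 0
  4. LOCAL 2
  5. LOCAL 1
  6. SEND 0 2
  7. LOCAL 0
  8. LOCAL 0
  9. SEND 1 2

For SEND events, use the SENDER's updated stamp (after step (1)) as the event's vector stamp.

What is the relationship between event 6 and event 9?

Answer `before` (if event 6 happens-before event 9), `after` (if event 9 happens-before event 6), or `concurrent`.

Answer: concurrent

Derivation:
Initial: VV[0]=[0, 0, 0]
Initial: VV[1]=[0, 0, 0]
Initial: VV[2]=[0, 0, 0]
Event 1: SEND 1->0: VV[1][1]++ -> VV[1]=[0, 1, 0], msg_vec=[0, 1, 0]; VV[0]=max(VV[0],msg_vec) then VV[0][0]++ -> VV[0]=[1, 1, 0]
Event 2: SEND 1->2: VV[1][1]++ -> VV[1]=[0, 2, 0], msg_vec=[0, 2, 0]; VV[2]=max(VV[2],msg_vec) then VV[2][2]++ -> VV[2]=[0, 2, 1]
Event 3: LOCAL 0: VV[0][0]++ -> VV[0]=[2, 1, 0]
Event 4: LOCAL 2: VV[2][2]++ -> VV[2]=[0, 2, 2]
Event 5: LOCAL 1: VV[1][1]++ -> VV[1]=[0, 3, 0]
Event 6: SEND 0->2: VV[0][0]++ -> VV[0]=[3, 1, 0], msg_vec=[3, 1, 0]; VV[2]=max(VV[2],msg_vec) then VV[2][2]++ -> VV[2]=[3, 2, 3]
Event 7: LOCAL 0: VV[0][0]++ -> VV[0]=[4, 1, 0]
Event 8: LOCAL 0: VV[0][0]++ -> VV[0]=[5, 1, 0]
Event 9: SEND 1->2: VV[1][1]++ -> VV[1]=[0, 4, 0], msg_vec=[0, 4, 0]; VV[2]=max(VV[2],msg_vec) then VV[2][2]++ -> VV[2]=[3, 4, 4]
Event 6 stamp: [3, 1, 0]
Event 9 stamp: [0, 4, 0]
[3, 1, 0] <= [0, 4, 0]? False
[0, 4, 0] <= [3, 1, 0]? False
Relation: concurrent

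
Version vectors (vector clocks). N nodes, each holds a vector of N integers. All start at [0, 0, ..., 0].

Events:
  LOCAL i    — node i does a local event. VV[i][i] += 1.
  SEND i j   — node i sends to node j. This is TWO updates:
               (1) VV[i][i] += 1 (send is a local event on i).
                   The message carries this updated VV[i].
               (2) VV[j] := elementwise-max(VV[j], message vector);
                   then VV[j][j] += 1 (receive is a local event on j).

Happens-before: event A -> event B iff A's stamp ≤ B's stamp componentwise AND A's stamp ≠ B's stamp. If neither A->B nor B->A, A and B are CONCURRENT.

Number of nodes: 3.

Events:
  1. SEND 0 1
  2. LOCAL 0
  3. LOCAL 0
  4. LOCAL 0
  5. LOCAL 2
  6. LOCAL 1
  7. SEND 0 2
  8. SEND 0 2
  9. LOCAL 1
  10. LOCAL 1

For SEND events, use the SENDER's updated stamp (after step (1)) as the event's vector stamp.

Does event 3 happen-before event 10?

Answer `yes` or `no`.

Initial: VV[0]=[0, 0, 0]
Initial: VV[1]=[0, 0, 0]
Initial: VV[2]=[0, 0, 0]
Event 1: SEND 0->1: VV[0][0]++ -> VV[0]=[1, 0, 0], msg_vec=[1, 0, 0]; VV[1]=max(VV[1],msg_vec) then VV[1][1]++ -> VV[1]=[1, 1, 0]
Event 2: LOCAL 0: VV[0][0]++ -> VV[0]=[2, 0, 0]
Event 3: LOCAL 0: VV[0][0]++ -> VV[0]=[3, 0, 0]
Event 4: LOCAL 0: VV[0][0]++ -> VV[0]=[4, 0, 0]
Event 5: LOCAL 2: VV[2][2]++ -> VV[2]=[0, 0, 1]
Event 6: LOCAL 1: VV[1][1]++ -> VV[1]=[1, 2, 0]
Event 7: SEND 0->2: VV[0][0]++ -> VV[0]=[5, 0, 0], msg_vec=[5, 0, 0]; VV[2]=max(VV[2],msg_vec) then VV[2][2]++ -> VV[2]=[5, 0, 2]
Event 8: SEND 0->2: VV[0][0]++ -> VV[0]=[6, 0, 0], msg_vec=[6, 0, 0]; VV[2]=max(VV[2],msg_vec) then VV[2][2]++ -> VV[2]=[6, 0, 3]
Event 9: LOCAL 1: VV[1][1]++ -> VV[1]=[1, 3, 0]
Event 10: LOCAL 1: VV[1][1]++ -> VV[1]=[1, 4, 0]
Event 3 stamp: [3, 0, 0]
Event 10 stamp: [1, 4, 0]
[3, 0, 0] <= [1, 4, 0]? False. Equal? False. Happens-before: False

Answer: no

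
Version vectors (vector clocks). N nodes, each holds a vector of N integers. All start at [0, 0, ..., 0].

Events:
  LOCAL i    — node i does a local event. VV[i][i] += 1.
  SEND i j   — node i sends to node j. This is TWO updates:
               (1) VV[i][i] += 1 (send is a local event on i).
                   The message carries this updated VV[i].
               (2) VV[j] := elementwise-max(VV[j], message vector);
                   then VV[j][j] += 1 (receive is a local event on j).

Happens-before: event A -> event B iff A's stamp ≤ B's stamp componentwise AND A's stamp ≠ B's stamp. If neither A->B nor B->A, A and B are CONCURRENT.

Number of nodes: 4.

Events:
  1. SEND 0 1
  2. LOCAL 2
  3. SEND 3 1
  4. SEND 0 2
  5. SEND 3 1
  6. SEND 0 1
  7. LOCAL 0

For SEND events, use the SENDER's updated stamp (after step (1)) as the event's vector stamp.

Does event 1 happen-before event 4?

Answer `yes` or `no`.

Answer: yes

Derivation:
Initial: VV[0]=[0, 0, 0, 0]
Initial: VV[1]=[0, 0, 0, 0]
Initial: VV[2]=[0, 0, 0, 0]
Initial: VV[3]=[0, 0, 0, 0]
Event 1: SEND 0->1: VV[0][0]++ -> VV[0]=[1, 0, 0, 0], msg_vec=[1, 0, 0, 0]; VV[1]=max(VV[1],msg_vec) then VV[1][1]++ -> VV[1]=[1, 1, 0, 0]
Event 2: LOCAL 2: VV[2][2]++ -> VV[2]=[0, 0, 1, 0]
Event 3: SEND 3->1: VV[3][3]++ -> VV[3]=[0, 0, 0, 1], msg_vec=[0, 0, 0, 1]; VV[1]=max(VV[1],msg_vec) then VV[1][1]++ -> VV[1]=[1, 2, 0, 1]
Event 4: SEND 0->2: VV[0][0]++ -> VV[0]=[2, 0, 0, 0], msg_vec=[2, 0, 0, 0]; VV[2]=max(VV[2],msg_vec) then VV[2][2]++ -> VV[2]=[2, 0, 2, 0]
Event 5: SEND 3->1: VV[3][3]++ -> VV[3]=[0, 0, 0, 2], msg_vec=[0, 0, 0, 2]; VV[1]=max(VV[1],msg_vec) then VV[1][1]++ -> VV[1]=[1, 3, 0, 2]
Event 6: SEND 0->1: VV[0][0]++ -> VV[0]=[3, 0, 0, 0], msg_vec=[3, 0, 0, 0]; VV[1]=max(VV[1],msg_vec) then VV[1][1]++ -> VV[1]=[3, 4, 0, 2]
Event 7: LOCAL 0: VV[0][0]++ -> VV[0]=[4, 0, 0, 0]
Event 1 stamp: [1, 0, 0, 0]
Event 4 stamp: [2, 0, 0, 0]
[1, 0, 0, 0] <= [2, 0, 0, 0]? True. Equal? False. Happens-before: True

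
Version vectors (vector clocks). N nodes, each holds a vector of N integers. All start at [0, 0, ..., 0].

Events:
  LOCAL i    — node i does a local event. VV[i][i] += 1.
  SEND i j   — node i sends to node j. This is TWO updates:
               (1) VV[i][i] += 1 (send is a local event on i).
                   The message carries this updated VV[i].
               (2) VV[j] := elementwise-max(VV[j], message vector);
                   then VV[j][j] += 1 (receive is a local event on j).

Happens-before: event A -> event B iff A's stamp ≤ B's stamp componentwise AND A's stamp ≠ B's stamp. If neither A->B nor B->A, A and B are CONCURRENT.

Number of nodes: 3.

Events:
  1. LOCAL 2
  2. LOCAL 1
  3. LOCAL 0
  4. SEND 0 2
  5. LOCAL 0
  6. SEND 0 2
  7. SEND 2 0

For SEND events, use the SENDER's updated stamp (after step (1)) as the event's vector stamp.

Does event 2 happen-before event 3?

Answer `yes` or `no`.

Initial: VV[0]=[0, 0, 0]
Initial: VV[1]=[0, 0, 0]
Initial: VV[2]=[0, 0, 0]
Event 1: LOCAL 2: VV[2][2]++ -> VV[2]=[0, 0, 1]
Event 2: LOCAL 1: VV[1][1]++ -> VV[1]=[0, 1, 0]
Event 3: LOCAL 0: VV[0][0]++ -> VV[0]=[1, 0, 0]
Event 4: SEND 0->2: VV[0][0]++ -> VV[0]=[2, 0, 0], msg_vec=[2, 0, 0]; VV[2]=max(VV[2],msg_vec) then VV[2][2]++ -> VV[2]=[2, 0, 2]
Event 5: LOCAL 0: VV[0][0]++ -> VV[0]=[3, 0, 0]
Event 6: SEND 0->2: VV[0][0]++ -> VV[0]=[4, 0, 0], msg_vec=[4, 0, 0]; VV[2]=max(VV[2],msg_vec) then VV[2][2]++ -> VV[2]=[4, 0, 3]
Event 7: SEND 2->0: VV[2][2]++ -> VV[2]=[4, 0, 4], msg_vec=[4, 0, 4]; VV[0]=max(VV[0],msg_vec) then VV[0][0]++ -> VV[0]=[5, 0, 4]
Event 2 stamp: [0, 1, 0]
Event 3 stamp: [1, 0, 0]
[0, 1, 0] <= [1, 0, 0]? False. Equal? False. Happens-before: False

Answer: no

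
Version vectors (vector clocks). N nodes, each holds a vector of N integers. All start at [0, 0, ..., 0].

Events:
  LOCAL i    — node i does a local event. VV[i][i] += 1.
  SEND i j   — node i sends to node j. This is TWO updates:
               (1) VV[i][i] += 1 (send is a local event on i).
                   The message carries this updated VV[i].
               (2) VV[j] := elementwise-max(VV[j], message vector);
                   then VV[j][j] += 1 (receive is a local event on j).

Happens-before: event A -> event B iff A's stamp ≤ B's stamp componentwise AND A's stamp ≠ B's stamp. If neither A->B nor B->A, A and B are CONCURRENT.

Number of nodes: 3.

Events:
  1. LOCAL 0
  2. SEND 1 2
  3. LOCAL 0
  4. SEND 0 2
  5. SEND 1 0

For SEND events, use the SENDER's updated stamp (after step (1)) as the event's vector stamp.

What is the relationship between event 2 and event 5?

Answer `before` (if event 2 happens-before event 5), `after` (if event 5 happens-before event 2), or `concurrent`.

Initial: VV[0]=[0, 0, 0]
Initial: VV[1]=[0, 0, 0]
Initial: VV[2]=[0, 0, 0]
Event 1: LOCAL 0: VV[0][0]++ -> VV[0]=[1, 0, 0]
Event 2: SEND 1->2: VV[1][1]++ -> VV[1]=[0, 1, 0], msg_vec=[0, 1, 0]; VV[2]=max(VV[2],msg_vec) then VV[2][2]++ -> VV[2]=[0, 1, 1]
Event 3: LOCAL 0: VV[0][0]++ -> VV[0]=[2, 0, 0]
Event 4: SEND 0->2: VV[0][0]++ -> VV[0]=[3, 0, 0], msg_vec=[3, 0, 0]; VV[2]=max(VV[2],msg_vec) then VV[2][2]++ -> VV[2]=[3, 1, 2]
Event 5: SEND 1->0: VV[1][1]++ -> VV[1]=[0, 2, 0], msg_vec=[0, 2, 0]; VV[0]=max(VV[0],msg_vec) then VV[0][0]++ -> VV[0]=[4, 2, 0]
Event 2 stamp: [0, 1, 0]
Event 5 stamp: [0, 2, 0]
[0, 1, 0] <= [0, 2, 0]? True
[0, 2, 0] <= [0, 1, 0]? False
Relation: before

Answer: before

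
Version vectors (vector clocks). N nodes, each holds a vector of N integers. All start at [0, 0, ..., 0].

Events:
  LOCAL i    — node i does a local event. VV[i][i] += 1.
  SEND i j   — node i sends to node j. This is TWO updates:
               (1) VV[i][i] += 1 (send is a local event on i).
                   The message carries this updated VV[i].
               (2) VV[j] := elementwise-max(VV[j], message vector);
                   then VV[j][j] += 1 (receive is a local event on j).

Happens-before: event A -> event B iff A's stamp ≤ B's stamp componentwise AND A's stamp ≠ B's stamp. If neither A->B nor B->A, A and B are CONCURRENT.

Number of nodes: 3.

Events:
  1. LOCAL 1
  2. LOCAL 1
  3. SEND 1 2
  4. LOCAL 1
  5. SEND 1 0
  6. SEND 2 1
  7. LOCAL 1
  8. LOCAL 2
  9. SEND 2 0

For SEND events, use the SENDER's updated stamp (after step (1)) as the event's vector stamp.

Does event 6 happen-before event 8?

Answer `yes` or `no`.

Initial: VV[0]=[0, 0, 0]
Initial: VV[1]=[0, 0, 0]
Initial: VV[2]=[0, 0, 0]
Event 1: LOCAL 1: VV[1][1]++ -> VV[1]=[0, 1, 0]
Event 2: LOCAL 1: VV[1][1]++ -> VV[1]=[0, 2, 0]
Event 3: SEND 1->2: VV[1][1]++ -> VV[1]=[0, 3, 0], msg_vec=[0, 3, 0]; VV[2]=max(VV[2],msg_vec) then VV[2][2]++ -> VV[2]=[0, 3, 1]
Event 4: LOCAL 1: VV[1][1]++ -> VV[1]=[0, 4, 0]
Event 5: SEND 1->0: VV[1][1]++ -> VV[1]=[0, 5, 0], msg_vec=[0, 5, 0]; VV[0]=max(VV[0],msg_vec) then VV[0][0]++ -> VV[0]=[1, 5, 0]
Event 6: SEND 2->1: VV[2][2]++ -> VV[2]=[0, 3, 2], msg_vec=[0, 3, 2]; VV[1]=max(VV[1],msg_vec) then VV[1][1]++ -> VV[1]=[0, 6, 2]
Event 7: LOCAL 1: VV[1][1]++ -> VV[1]=[0, 7, 2]
Event 8: LOCAL 2: VV[2][2]++ -> VV[2]=[0, 3, 3]
Event 9: SEND 2->0: VV[2][2]++ -> VV[2]=[0, 3, 4], msg_vec=[0, 3, 4]; VV[0]=max(VV[0],msg_vec) then VV[0][0]++ -> VV[0]=[2, 5, 4]
Event 6 stamp: [0, 3, 2]
Event 8 stamp: [0, 3, 3]
[0, 3, 2] <= [0, 3, 3]? True. Equal? False. Happens-before: True

Answer: yes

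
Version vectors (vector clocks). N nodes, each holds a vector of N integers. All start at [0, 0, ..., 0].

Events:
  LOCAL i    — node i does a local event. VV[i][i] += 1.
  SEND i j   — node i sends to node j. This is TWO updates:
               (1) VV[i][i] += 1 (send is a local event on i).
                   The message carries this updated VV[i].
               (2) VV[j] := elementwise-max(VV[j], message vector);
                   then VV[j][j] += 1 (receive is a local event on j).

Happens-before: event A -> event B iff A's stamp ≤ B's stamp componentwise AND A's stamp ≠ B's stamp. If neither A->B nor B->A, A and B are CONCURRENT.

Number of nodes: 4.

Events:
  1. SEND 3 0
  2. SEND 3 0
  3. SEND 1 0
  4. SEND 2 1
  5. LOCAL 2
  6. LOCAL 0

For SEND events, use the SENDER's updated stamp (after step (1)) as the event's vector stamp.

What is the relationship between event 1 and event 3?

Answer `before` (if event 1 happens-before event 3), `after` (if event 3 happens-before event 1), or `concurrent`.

Initial: VV[0]=[0, 0, 0, 0]
Initial: VV[1]=[0, 0, 0, 0]
Initial: VV[2]=[0, 0, 0, 0]
Initial: VV[3]=[0, 0, 0, 0]
Event 1: SEND 3->0: VV[3][3]++ -> VV[3]=[0, 0, 0, 1], msg_vec=[0, 0, 0, 1]; VV[0]=max(VV[0],msg_vec) then VV[0][0]++ -> VV[0]=[1, 0, 0, 1]
Event 2: SEND 3->0: VV[3][3]++ -> VV[3]=[0, 0, 0, 2], msg_vec=[0, 0, 0, 2]; VV[0]=max(VV[0],msg_vec) then VV[0][0]++ -> VV[0]=[2, 0, 0, 2]
Event 3: SEND 1->0: VV[1][1]++ -> VV[1]=[0, 1, 0, 0], msg_vec=[0, 1, 0, 0]; VV[0]=max(VV[0],msg_vec) then VV[0][0]++ -> VV[0]=[3, 1, 0, 2]
Event 4: SEND 2->1: VV[2][2]++ -> VV[2]=[0, 0, 1, 0], msg_vec=[0, 0, 1, 0]; VV[1]=max(VV[1],msg_vec) then VV[1][1]++ -> VV[1]=[0, 2, 1, 0]
Event 5: LOCAL 2: VV[2][2]++ -> VV[2]=[0, 0, 2, 0]
Event 6: LOCAL 0: VV[0][0]++ -> VV[0]=[4, 1, 0, 2]
Event 1 stamp: [0, 0, 0, 1]
Event 3 stamp: [0, 1, 0, 0]
[0, 0, 0, 1] <= [0, 1, 0, 0]? False
[0, 1, 0, 0] <= [0, 0, 0, 1]? False
Relation: concurrent

Answer: concurrent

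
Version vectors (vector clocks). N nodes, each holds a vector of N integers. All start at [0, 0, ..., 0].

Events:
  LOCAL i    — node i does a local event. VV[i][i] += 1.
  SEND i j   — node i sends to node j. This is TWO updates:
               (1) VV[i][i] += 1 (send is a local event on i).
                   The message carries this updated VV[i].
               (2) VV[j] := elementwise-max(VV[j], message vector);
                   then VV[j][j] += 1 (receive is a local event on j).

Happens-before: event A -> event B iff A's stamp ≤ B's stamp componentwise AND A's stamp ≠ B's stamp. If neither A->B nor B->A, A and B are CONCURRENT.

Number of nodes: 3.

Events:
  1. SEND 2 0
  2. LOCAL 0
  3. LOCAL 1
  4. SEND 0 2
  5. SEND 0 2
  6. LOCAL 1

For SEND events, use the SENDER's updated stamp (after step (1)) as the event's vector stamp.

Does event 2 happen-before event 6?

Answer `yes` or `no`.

Answer: no

Derivation:
Initial: VV[0]=[0, 0, 0]
Initial: VV[1]=[0, 0, 0]
Initial: VV[2]=[0, 0, 0]
Event 1: SEND 2->0: VV[2][2]++ -> VV[2]=[0, 0, 1], msg_vec=[0, 0, 1]; VV[0]=max(VV[0],msg_vec) then VV[0][0]++ -> VV[0]=[1, 0, 1]
Event 2: LOCAL 0: VV[0][0]++ -> VV[0]=[2, 0, 1]
Event 3: LOCAL 1: VV[1][1]++ -> VV[1]=[0, 1, 0]
Event 4: SEND 0->2: VV[0][0]++ -> VV[0]=[3, 0, 1], msg_vec=[3, 0, 1]; VV[2]=max(VV[2],msg_vec) then VV[2][2]++ -> VV[2]=[3, 0, 2]
Event 5: SEND 0->2: VV[0][0]++ -> VV[0]=[4, 0, 1], msg_vec=[4, 0, 1]; VV[2]=max(VV[2],msg_vec) then VV[2][2]++ -> VV[2]=[4, 0, 3]
Event 6: LOCAL 1: VV[1][1]++ -> VV[1]=[0, 2, 0]
Event 2 stamp: [2, 0, 1]
Event 6 stamp: [0, 2, 0]
[2, 0, 1] <= [0, 2, 0]? False. Equal? False. Happens-before: False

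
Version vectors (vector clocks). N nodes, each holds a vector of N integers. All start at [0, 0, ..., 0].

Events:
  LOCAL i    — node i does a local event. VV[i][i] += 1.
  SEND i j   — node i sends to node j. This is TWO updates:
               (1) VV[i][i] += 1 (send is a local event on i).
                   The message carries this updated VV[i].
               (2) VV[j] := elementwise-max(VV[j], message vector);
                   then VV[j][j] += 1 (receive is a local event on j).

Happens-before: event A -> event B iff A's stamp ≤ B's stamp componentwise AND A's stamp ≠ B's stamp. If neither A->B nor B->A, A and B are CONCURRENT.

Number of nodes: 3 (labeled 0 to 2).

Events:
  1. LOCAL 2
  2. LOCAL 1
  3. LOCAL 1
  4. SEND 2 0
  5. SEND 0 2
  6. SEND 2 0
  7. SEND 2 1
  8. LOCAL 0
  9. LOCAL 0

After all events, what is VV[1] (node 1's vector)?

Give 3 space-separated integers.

Initial: VV[0]=[0, 0, 0]
Initial: VV[1]=[0, 0, 0]
Initial: VV[2]=[0, 0, 0]
Event 1: LOCAL 2: VV[2][2]++ -> VV[2]=[0, 0, 1]
Event 2: LOCAL 1: VV[1][1]++ -> VV[1]=[0, 1, 0]
Event 3: LOCAL 1: VV[1][1]++ -> VV[1]=[0, 2, 0]
Event 4: SEND 2->0: VV[2][2]++ -> VV[2]=[0, 0, 2], msg_vec=[0, 0, 2]; VV[0]=max(VV[0],msg_vec) then VV[0][0]++ -> VV[0]=[1, 0, 2]
Event 5: SEND 0->2: VV[0][0]++ -> VV[0]=[2, 0, 2], msg_vec=[2, 0, 2]; VV[2]=max(VV[2],msg_vec) then VV[2][2]++ -> VV[2]=[2, 0, 3]
Event 6: SEND 2->0: VV[2][2]++ -> VV[2]=[2, 0, 4], msg_vec=[2, 0, 4]; VV[0]=max(VV[0],msg_vec) then VV[0][0]++ -> VV[0]=[3, 0, 4]
Event 7: SEND 2->1: VV[2][2]++ -> VV[2]=[2, 0, 5], msg_vec=[2, 0, 5]; VV[1]=max(VV[1],msg_vec) then VV[1][1]++ -> VV[1]=[2, 3, 5]
Event 8: LOCAL 0: VV[0][0]++ -> VV[0]=[4, 0, 4]
Event 9: LOCAL 0: VV[0][0]++ -> VV[0]=[5, 0, 4]
Final vectors: VV[0]=[5, 0, 4]; VV[1]=[2, 3, 5]; VV[2]=[2, 0, 5]

Answer: 2 3 5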